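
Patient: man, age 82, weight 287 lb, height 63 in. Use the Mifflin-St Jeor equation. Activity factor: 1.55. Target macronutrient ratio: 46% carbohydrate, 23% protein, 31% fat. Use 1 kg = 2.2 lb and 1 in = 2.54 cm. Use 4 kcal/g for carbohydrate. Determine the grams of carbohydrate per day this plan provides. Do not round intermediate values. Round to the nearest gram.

339 g/day

Convert to metric: weight = 287 ÷ 2.2 = 130.4545 kg; height = 63 × 2.54 = 160.02 cm.
Mifflin-St Jeor (male): BMR = 10(130.4545) + 6.25(160.02) − 5(82) + 5 = 1304.5455 + 1000.125 − 410 + 5 = 1899.6705 kcal/day.
TEE = 1899.6705 × 1.55 = 2944.4892 kcal/day.
Carbohydrate energy = 46% × 2944.4892 = 1354.465 kcal.
Carbohydrate = 1354.465 ÷ 4 kcal/g = 338.6163 g.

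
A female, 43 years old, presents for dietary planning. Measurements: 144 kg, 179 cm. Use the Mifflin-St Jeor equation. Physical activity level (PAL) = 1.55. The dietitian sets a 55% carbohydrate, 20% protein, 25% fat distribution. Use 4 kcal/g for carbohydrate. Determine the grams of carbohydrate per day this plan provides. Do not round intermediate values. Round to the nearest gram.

Mifflin-St Jeor (female): BMR = 10(144) + 6.25(179) − 5(43) − 161 = 1440 + 1118.75 − 215 − 161 = 2182.75 kcal/day.
TEE = 2182.75 × 1.55 = 3383.2625 kcal/day.
Carbohydrate energy = 55% × 3383.2625 = 1860.7944 kcal.
Carbohydrate = 1860.7944 ÷ 4 kcal/g = 465.1986 g.

465 g/day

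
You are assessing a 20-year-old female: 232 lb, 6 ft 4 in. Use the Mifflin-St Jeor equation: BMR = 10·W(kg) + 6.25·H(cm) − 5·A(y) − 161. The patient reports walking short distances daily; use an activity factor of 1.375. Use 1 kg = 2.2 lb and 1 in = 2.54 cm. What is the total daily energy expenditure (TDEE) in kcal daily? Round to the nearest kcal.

Convert to metric: weight = 232 ÷ 2.2 = 105.4545 kg; height = (6×12 + 4) × 2.54 = 76 × 2.54 = 193.04 cm.
Mifflin-St Jeor (female): BMR = 10(105.4545) + 6.25(193.04) − 5(20) − 161 = 1054.5455 + 1206.5 − 100 − 161 = 2000.0455 kcal/day.
TEE = BMR × activity factor = 2000.0455 × 1.375 = 2750.0625 kcal/day.

2750 kcal daily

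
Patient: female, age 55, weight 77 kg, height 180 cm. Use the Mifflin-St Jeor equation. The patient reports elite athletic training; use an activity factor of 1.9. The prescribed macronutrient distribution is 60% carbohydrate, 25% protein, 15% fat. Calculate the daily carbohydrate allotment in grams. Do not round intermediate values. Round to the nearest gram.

Mifflin-St Jeor (female): BMR = 10(77) + 6.25(180) − 5(55) − 161 = 770 + 1125 − 275 − 161 = 1459 kcal/day.
TEE = 1459 × 1.9 = 2772.1 kcal/day.
Carbohydrate energy = 60% × 2772.1 = 1663.26 kcal.
Carbohydrate = 1663.26 ÷ 4 kcal/g = 415.815 g.

416 g/day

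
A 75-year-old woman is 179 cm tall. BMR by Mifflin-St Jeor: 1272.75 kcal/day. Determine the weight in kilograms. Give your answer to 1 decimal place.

69.0 kg

1272.75 = 10·W + 6.25(179) − 5(75) − 161
10·W = 1272.75 − 582.75 = 690, so W = 69 kg.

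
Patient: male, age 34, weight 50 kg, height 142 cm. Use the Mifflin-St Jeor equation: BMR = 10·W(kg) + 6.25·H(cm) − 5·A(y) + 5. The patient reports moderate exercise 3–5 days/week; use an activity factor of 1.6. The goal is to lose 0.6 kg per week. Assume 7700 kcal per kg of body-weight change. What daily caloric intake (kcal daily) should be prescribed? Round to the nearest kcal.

Mifflin-St Jeor (male): BMR = 10(50) + 6.25(142) − 5(34) + 5 = 500 + 887.5 − 170 + 5 = 1222.5 kcal/day.
TEE = 1222.5 × 1.6 = 1956 kcal/day.
Required daily deficit = 0.6 × 7700 ÷ 7 = 660 kcal/day.
Target intake = 1956 − 660 = 1296 kcal/day.

1296 kcal daily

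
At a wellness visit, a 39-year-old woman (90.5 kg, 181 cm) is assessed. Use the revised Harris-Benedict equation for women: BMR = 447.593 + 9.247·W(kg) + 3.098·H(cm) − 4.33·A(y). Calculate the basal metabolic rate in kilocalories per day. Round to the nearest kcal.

1676 kilocalories per day

Harris-Benedict: BMR = 447.593 + 9.247(90.5) + 3.098(181) − 4.33(39) = 1676.3145 kcal/day.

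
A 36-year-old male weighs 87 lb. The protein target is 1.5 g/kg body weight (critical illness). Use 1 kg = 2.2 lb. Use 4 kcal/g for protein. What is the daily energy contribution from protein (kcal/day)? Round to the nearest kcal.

Weight in kg = 87 ÷ 2.2 = 39.5455 kg.
Protein = 1.5 g/kg × 39.5455 kg = 59.3182 g/day.
Protein energy = 59.3182 g × 4 kcal/g = 237.2727 kcal/day.

237 kcal/day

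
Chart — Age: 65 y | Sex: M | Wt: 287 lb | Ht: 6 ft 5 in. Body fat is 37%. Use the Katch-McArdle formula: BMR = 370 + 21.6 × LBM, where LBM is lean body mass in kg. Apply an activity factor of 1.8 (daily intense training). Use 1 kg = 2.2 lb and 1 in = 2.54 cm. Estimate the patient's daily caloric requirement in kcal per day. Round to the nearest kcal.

3861 kcal per day

Convert to metric: weight = 287 ÷ 2.2 = 130.4545 kg; height = (6×12 + 5) × 2.54 = 77 × 2.54 = 195.58 cm.
LBM = 130.4545 × (1 − 0.37) = 82.1864 kg. Katch-McArdle: BMR = 370 + 21.6 × 82.1864 = 2145.2255 kcal/day.
TEE = BMR × activity factor = 2145.2255 × 1.8 = 3861.4058 kcal/day.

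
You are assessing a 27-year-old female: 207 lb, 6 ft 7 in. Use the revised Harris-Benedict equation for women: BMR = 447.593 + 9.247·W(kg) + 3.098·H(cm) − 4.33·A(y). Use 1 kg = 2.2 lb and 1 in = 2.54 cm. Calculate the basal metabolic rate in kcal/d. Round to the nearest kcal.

Convert to metric: weight = 207 ÷ 2.2 = 94.0909 kg; height = (6×12 + 7) × 2.54 = 79 × 2.54 = 200.66 cm.
Harris-Benedict: BMR = 447.593 + 9.247(94.0909) + 3.098(200.66) − 4.33(27) = 1822.3863 kcal/day.

1822 kcal/d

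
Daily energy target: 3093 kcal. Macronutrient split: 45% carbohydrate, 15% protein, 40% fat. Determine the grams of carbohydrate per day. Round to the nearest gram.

Carbohydrate energy = 45% × 3093 = 1391.85 kcal.
At 4 kcal/g: 1391.85 ÷ 4 = 347.9625 g.

348 g/day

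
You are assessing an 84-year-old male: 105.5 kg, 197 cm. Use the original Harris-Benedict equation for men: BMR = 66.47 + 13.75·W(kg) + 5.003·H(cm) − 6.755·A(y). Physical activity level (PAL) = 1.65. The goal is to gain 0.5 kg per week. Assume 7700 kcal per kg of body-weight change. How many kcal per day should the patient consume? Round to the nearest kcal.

Harris-Benedict: BMR = 66.47 + 13.75(105.5) + 5.003(197) − 6.755(84) = 1935.266 kcal/day.
TEE = 1935.266 × 1.65 = 3193.1889 kcal/day.
Required daily surplus = 0.5 × 7700 ÷ 7 = 550 kcal/day.
Target intake = 3193.1889 + 550 = 3743.1889 kcal/day.

3743 kcal per day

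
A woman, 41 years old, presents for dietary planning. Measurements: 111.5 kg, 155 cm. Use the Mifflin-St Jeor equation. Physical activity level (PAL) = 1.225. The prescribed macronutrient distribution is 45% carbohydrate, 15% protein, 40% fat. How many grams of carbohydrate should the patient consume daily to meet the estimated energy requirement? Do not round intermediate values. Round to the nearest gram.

Mifflin-St Jeor (female): BMR = 10(111.5) + 6.25(155) − 5(41) − 161 = 1115 + 968.75 − 205 − 161 = 1717.75 kcal/day.
TEE = 1717.75 × 1.225 = 2104.2438 kcal/day.
Carbohydrate energy = 45% × 2104.2438 = 946.9097 kcal.
Carbohydrate = 946.9097 ÷ 4 kcal/g = 236.7274 g.

237 g/day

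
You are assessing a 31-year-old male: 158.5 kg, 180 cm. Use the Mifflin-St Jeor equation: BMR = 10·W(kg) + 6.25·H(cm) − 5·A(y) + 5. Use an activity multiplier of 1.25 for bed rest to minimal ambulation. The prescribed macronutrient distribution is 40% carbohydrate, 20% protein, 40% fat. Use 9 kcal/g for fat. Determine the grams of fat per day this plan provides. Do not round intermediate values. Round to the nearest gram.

142 g/day

Mifflin-St Jeor (male): BMR = 10(158.5) + 6.25(180) − 5(31) + 5 = 1585 + 1125 − 155 + 5 = 2560 kcal/day.
TEE = 2560 × 1.25 = 3200 kcal/day.
Fat energy = 40% × 3200 = 1280 kcal.
Fat = 1280 ÷ 9 kcal/g = 142.2222 g.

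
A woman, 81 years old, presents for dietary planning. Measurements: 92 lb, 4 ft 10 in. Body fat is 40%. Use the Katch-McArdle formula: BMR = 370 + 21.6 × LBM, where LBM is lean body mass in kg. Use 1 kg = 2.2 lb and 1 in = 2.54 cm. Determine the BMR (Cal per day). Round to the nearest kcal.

912 Cal per day

Convert to metric: weight = 92 ÷ 2.2 = 41.8182 kg; height = (4×12 + 10) × 2.54 = 58 × 2.54 = 147.32 cm.
LBM = 41.8182 × (1 − 0.4) = 25.0909 kg. Katch-McArdle: BMR = 370 + 21.6 × 25.0909 = 911.9636 kcal/day.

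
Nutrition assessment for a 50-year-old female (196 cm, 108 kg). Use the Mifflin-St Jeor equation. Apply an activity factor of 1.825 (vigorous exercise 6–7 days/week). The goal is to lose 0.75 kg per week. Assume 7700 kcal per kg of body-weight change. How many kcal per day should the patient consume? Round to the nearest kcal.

2632 kcal per day

Mifflin-St Jeor (female): BMR = 10(108) + 6.25(196) − 5(50) − 161 = 1080 + 1225 − 250 − 161 = 1894 kcal/day.
TEE = 1894 × 1.825 = 3456.55 kcal/day.
Required daily deficit = 0.75 × 7700 ÷ 7 = 825 kcal/day.
Target intake = 3456.55 − 825 = 2631.55 kcal/day.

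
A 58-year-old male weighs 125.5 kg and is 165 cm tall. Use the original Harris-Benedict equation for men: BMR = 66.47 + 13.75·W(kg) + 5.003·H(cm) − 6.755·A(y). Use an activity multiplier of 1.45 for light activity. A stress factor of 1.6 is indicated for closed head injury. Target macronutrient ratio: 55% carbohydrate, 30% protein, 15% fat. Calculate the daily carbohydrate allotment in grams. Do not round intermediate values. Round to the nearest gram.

710 g/day

Harris-Benedict: BMR = 66.47 + 13.75(125.5) + 5.003(165) − 6.755(58) = 2225.8 kcal/day.
TEE = 2225.8 × 1.45 = 3227.41 kcal/day.
With stress factor 1.6: 3227.41 × 1.6 = 5163.856 kcal/day.
Carbohydrate energy = 55% × 5163.856 = 2840.1208 kcal.
Carbohydrate = 2840.1208 ÷ 4 kcal/g = 710.0302 g.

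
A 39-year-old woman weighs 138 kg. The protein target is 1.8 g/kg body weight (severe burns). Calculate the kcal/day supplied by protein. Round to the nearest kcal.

994 kcal/day

Protein = 1.8 g/kg × 138 kg = 248.4 g/day.
Protein energy = 248.4 g × 4 kcal/g = 993.6 kcal/day.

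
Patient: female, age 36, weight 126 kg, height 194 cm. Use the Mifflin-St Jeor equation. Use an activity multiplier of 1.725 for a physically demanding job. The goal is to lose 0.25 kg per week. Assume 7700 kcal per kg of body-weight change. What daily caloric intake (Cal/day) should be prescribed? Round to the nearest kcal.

Mifflin-St Jeor (female): BMR = 10(126) + 6.25(194) − 5(36) − 161 = 1260 + 1212.5 − 180 − 161 = 2131.5 kcal/day.
TEE = 2131.5 × 1.725 = 3676.8375 kcal/day.
Required daily deficit = 0.25 × 7700 ÷ 7 = 275 kcal/day.
Target intake = 3676.8375 − 275 = 3401.8375 kcal/day.

3402 Cal/day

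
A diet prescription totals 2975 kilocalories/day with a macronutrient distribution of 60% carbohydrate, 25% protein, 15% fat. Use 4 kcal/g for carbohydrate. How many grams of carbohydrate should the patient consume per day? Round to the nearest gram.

446 g/day

Carbohydrate energy = 60% × 2975 = 1785 kcal.
At 4 kcal/g: 1785 ÷ 4 = 446.25 g.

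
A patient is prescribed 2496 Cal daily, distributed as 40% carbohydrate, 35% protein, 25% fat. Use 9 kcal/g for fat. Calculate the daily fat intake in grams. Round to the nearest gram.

Fat energy = 25% × 2496 = 624 kcal.
At 9 kcal/g: 624 ÷ 9 = 69.3333 g.

69 g/day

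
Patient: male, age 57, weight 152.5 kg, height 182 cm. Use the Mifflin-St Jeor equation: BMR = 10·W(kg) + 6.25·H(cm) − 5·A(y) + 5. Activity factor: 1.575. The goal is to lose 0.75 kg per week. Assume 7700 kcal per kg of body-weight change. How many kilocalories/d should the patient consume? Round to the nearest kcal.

2927 kilocalories/d

Mifflin-St Jeor (male): BMR = 10(152.5) + 6.25(182) − 5(57) + 5 = 1525 + 1137.5 − 285 + 5 = 2382.5 kcal/day.
TEE = 2382.5 × 1.575 = 3752.4375 kcal/day.
Required daily deficit = 0.75 × 7700 ÷ 7 = 825 kcal/day.
Target intake = 3752.4375 − 825 = 2927.4375 kcal/day.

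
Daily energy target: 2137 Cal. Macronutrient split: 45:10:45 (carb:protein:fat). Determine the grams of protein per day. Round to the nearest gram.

Protein energy = 10% × 2137 = 213.7 kcal.
At 4 kcal/g: 213.7 ÷ 4 = 53.425 g.

53 g/day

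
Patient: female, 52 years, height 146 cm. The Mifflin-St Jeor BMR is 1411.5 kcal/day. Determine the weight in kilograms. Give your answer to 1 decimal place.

92.0 kg

1411.5 = 10·W + 6.25(146) − 5(52) − 161
10·W = 1411.5 − 491.5 = 920, so W = 92 kg.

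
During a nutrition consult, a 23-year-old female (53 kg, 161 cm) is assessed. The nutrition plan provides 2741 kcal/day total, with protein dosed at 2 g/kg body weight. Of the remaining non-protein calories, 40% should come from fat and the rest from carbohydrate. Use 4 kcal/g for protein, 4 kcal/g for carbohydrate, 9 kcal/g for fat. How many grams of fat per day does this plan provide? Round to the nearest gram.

Protein = 2 × 53 = 106 g → 106 × 4 = 424 kcal.
Non-protein calories = 2741 − 424 = 2317 kcal.
Fat: 40% × 2317 = 926.8 kcal; carbohydrate: 1390.2 kcal.
Fat: 926.8 kcal ÷ 9 kcal/g = 102.9778 g.

103 g/day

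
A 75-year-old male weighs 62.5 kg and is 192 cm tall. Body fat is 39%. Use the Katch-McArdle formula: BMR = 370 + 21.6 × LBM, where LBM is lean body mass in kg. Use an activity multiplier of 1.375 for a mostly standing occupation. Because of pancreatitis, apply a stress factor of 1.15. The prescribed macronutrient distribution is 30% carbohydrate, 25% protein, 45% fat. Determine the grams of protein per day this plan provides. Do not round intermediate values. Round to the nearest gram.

LBM = 62.5 × (1 − 0.39) = 38.125 kg. Katch-McArdle: BMR = 370 + 21.6 × 38.125 = 1193.5 kcal/day.
TEE = 1193.5 × 1.375 = 1641.0625 kcal/day.
With stress factor 1.15: 1641.0625 × 1.15 = 1887.2219 kcal/day.
Protein energy = 25% × 1887.2219 = 471.8055 kcal.
Protein = 471.8055 ÷ 4 kcal/g = 117.9514 g.

118 g/day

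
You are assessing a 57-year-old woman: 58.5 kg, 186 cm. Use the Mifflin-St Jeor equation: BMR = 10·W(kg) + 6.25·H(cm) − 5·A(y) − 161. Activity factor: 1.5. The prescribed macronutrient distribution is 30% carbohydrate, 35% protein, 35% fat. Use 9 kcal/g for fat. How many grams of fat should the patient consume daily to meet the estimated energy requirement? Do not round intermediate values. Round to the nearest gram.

Mifflin-St Jeor (female): BMR = 10(58.5) + 6.25(186) − 5(57) − 161 = 585 + 1162.5 − 285 − 161 = 1301.5 kcal/day.
TEE = 1301.5 × 1.5 = 1952.25 kcal/day.
Fat energy = 35% × 1952.25 = 683.2875 kcal.
Fat = 683.2875 ÷ 9 kcal/g = 75.9208 g.

76 g/day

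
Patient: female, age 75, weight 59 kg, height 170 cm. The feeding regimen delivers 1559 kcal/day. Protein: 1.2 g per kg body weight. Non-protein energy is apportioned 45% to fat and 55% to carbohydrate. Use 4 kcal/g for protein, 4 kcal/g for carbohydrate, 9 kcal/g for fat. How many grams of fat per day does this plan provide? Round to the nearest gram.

64 g/day

Protein = 1.2 × 59 = 70.8 g → 70.8 × 4 = 283.2 kcal.
Non-protein calories = 1559 − 283.2 = 1275.8 kcal.
Fat: 45% × 1275.8 = 574.11 kcal; carbohydrate: 701.69 kcal.
Fat: 574.11 kcal ÷ 9 kcal/g = 63.79 g.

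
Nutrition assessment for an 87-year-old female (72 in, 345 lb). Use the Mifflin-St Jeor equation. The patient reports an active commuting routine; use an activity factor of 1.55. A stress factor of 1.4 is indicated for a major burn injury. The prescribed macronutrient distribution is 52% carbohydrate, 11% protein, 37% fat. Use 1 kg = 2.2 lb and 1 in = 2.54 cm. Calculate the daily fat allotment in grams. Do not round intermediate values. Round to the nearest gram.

Convert to metric: weight = 345 ÷ 2.2 = 156.8182 kg; height = 72 × 2.54 = 182.88 cm.
Mifflin-St Jeor (female): BMR = 10(156.8182) + 6.25(182.88) − 5(87) − 161 = 1568.1818 + 1143 − 435 − 161 = 2115.1818 kcal/day.
TEE = 2115.1818 × 1.55 = 3278.5318 kcal/day.
With stress factor 1.4: 3278.5318 × 1.4 = 4589.9445 kcal/day.
Fat energy = 37% × 4589.9445 = 1698.2795 kcal.
Fat = 1698.2795 ÷ 9 kcal/g = 188.6977 g.

189 g/day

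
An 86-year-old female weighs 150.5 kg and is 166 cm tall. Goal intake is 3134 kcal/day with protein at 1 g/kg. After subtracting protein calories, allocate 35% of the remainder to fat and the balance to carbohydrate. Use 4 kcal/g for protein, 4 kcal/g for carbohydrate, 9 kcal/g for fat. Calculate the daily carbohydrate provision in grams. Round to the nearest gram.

411 g/day

Protein = 1 × 150.5 = 150.5 g → 150.5 × 4 = 602 kcal.
Non-protein calories = 3134 − 602 = 2532 kcal.
Fat: 35% × 2532 = 886.2 kcal; carbohydrate: 1645.8 kcal.
Carbohydrate: 1645.8 kcal ÷ 4 kcal/g = 411.45 g.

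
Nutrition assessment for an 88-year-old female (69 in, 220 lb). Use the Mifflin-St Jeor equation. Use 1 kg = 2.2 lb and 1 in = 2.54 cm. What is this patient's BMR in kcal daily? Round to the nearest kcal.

1494 kcal daily

Convert to metric: weight = 220 ÷ 2.2 = 100 kg; height = 69 × 2.54 = 175.26 cm.
Mifflin-St Jeor (female): BMR = 10(100) + 6.25(175.26) − 5(88) − 161 = 1000 + 1095.375 − 440 − 161 = 1494.375 kcal/day.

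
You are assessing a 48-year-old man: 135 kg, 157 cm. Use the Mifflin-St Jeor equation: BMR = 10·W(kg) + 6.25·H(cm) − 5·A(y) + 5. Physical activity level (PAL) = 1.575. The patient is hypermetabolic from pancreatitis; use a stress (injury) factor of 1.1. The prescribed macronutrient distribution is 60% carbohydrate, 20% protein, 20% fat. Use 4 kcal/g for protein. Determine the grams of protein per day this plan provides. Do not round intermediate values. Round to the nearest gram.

Mifflin-St Jeor (male): BMR = 10(135) + 6.25(157) − 5(48) + 5 = 1350 + 981.25 − 240 + 5 = 2096.25 kcal/day.
TEE = 2096.25 × 1.575 = 3301.5938 kcal/day.
With stress factor 1.1: 3301.5938 × 1.1 = 3631.7531 kcal/day.
Protein energy = 20% × 3631.7531 = 726.3506 kcal.
Protein = 726.3506 ÷ 4 kcal/g = 181.5877 g.

182 g/day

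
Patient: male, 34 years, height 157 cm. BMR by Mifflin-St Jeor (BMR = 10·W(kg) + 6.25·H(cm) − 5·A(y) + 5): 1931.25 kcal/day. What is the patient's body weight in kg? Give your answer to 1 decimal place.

111.5 kg

1931.25 = 10·W + 6.25(157) − 5(34) + 5
10·W = 1931.25 − 816.25 = 1115, so W = 111.5 kg.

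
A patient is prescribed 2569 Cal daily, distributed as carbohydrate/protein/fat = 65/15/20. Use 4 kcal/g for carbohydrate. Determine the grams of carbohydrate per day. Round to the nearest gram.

417 g/day

Carbohydrate energy = 65% × 2569 = 1669.85 kcal.
At 4 kcal/g: 1669.85 ÷ 4 = 417.4625 g.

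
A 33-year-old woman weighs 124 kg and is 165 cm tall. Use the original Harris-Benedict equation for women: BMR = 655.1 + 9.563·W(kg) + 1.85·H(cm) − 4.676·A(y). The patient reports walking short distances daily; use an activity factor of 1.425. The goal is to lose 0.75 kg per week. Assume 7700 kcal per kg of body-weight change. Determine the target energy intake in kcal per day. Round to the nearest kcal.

2013 kcal per day

Harris-Benedict: BMR = 655.1 + 9.563(124) + 1.85(165) − 4.676(33) = 1991.854 kcal/day.
TEE = 1991.854 × 1.425 = 2838.392 kcal/day.
Required daily deficit = 0.75 × 7700 ÷ 7 = 825 kcal/day.
Target intake = 2838.392 − 825 = 2013.392 kcal/day.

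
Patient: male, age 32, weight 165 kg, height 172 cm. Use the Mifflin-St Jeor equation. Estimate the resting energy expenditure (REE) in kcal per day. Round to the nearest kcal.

2570 kcal per day

Mifflin-St Jeor (male): BMR = 10(165) + 6.25(172) − 5(32) + 5 = 1650 + 1075 − 160 + 5 = 2570 kcal/day.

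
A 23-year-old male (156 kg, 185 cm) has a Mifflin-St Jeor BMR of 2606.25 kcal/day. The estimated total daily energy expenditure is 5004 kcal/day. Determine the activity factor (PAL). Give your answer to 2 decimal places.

1.92

Activity factor = TEE ÷ BMR = 5004 ÷ 2606.25 = 1.92.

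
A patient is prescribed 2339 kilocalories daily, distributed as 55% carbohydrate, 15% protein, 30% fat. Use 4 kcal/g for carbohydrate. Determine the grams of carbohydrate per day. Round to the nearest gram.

322 g/day

Carbohydrate energy = 55% × 2339 = 1286.45 kcal.
At 4 kcal/g: 1286.45 ÷ 4 = 321.6125 g.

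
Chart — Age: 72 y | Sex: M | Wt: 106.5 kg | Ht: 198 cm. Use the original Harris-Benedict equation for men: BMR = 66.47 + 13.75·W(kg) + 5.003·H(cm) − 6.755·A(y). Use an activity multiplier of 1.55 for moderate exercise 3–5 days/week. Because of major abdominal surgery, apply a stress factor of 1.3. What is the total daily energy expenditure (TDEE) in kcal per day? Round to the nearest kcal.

Harris-Benedict: BMR = 66.47 + 13.75(106.5) + 5.003(198) − 6.755(72) = 2035.079 kcal/day.
TEE = BMR × activity factor = 2035.079 × 1.55 = 3154.3725 kcal/day.
Apply stress factor: 3154.3725 × 1.3 = 4100.6842 kcal/day.

4101 kcal per day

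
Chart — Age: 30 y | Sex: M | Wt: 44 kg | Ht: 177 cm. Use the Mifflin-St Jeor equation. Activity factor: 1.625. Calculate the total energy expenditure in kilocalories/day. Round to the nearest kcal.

Mifflin-St Jeor (male): BMR = 10(44) + 6.25(177) − 5(30) + 5 = 440 + 1106.25 − 150 + 5 = 1401.25 kcal/day.
TEE = BMR × activity factor = 1401.25 × 1.625 = 2277.0313 kcal/day.

2277 kilocalories/day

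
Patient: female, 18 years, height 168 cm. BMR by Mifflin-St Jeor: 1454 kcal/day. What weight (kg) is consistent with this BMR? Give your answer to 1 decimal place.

1454 = 10·W + 6.25(168) − 5(18) − 161
10·W = 1454 − 799 = 655, so W = 65.5 kg.

65.5 kg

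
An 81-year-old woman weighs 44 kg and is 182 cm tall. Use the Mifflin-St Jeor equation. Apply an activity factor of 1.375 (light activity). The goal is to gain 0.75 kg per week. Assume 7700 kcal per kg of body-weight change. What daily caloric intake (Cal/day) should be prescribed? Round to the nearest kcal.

2216 Cal/day

Mifflin-St Jeor (female): BMR = 10(44) + 6.25(182) − 5(81) − 161 = 440 + 1137.5 − 405 − 161 = 1011.5 kcal/day.
TEE = 1011.5 × 1.375 = 1390.8125 kcal/day.
Required daily surplus = 0.75 × 7700 ÷ 7 = 825 kcal/day.
Target intake = 1390.8125 + 825 = 2215.8125 kcal/day.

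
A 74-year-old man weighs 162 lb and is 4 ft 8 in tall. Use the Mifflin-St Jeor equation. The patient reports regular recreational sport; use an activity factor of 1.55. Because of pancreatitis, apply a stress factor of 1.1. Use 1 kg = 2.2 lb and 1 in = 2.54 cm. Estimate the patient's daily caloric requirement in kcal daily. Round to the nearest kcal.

Convert to metric: weight = 162 ÷ 2.2 = 73.6364 kg; height = (4×12 + 8) × 2.54 = 56 × 2.54 = 142.24 cm.
Mifflin-St Jeor (male): BMR = 10(73.6364) + 6.25(142.24) − 5(74) + 5 = 736.3636 + 889 − 370 + 5 = 1260.3636 kcal/day.
TEE = BMR × activity factor = 1260.3636 × 1.55 = 1953.5636 kcal/day.
Apply stress factor: 1953.5636 × 1.1 = 2148.92 kcal/day.

2149 kcal daily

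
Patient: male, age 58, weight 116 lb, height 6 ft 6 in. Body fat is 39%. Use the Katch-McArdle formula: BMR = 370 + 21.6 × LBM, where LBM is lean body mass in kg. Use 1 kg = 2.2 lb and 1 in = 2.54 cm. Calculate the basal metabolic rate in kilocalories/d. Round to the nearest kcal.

Convert to metric: weight = 116 ÷ 2.2 = 52.7273 kg; height = (6×12 + 6) × 2.54 = 78 × 2.54 = 198.12 cm.
LBM = 52.7273 × (1 − 0.39) = 32.1636 kg. Katch-McArdle: BMR = 370 + 21.6 × 32.1636 = 1064.7345 kcal/day.

1065 kilocalories/d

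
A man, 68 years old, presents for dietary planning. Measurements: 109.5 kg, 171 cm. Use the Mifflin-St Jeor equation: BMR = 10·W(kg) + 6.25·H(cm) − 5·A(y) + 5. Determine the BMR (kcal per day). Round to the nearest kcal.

Mifflin-St Jeor (male): BMR = 10(109.5) + 6.25(171) − 5(68) + 5 = 1095 + 1068.75 − 340 + 5 = 1828.75 kcal/day.

1829 kcal per day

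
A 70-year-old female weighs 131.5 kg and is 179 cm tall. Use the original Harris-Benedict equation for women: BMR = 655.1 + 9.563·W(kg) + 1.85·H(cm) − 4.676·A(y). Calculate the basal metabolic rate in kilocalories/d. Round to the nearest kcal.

1916 kilocalories/d

Harris-Benedict: BMR = 655.1 + 9.563(131.5) + 1.85(179) − 4.676(70) = 1916.4645 kcal/day.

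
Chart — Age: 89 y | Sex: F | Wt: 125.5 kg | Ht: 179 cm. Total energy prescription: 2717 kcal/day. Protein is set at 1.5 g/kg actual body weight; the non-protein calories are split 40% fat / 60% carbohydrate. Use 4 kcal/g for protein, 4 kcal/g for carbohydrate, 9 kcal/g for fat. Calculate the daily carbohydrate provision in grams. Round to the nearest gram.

295 g/day

Protein = 1.5 × 125.5 = 188.25 g → 188.25 × 4 = 753 kcal.
Non-protein calories = 2717 − 753 = 1964 kcal.
Fat: 40% × 1964 = 785.6 kcal; carbohydrate: 1178.4 kcal.
Carbohydrate: 1178.4 kcal ÷ 4 kcal/g = 294.6 g.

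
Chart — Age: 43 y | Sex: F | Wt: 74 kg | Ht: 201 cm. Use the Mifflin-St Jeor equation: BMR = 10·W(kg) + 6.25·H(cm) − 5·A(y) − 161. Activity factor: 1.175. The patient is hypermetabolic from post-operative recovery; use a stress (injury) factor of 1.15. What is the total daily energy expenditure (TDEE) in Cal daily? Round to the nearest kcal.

2189 Cal daily

Mifflin-St Jeor (female): BMR = 10(74) + 6.25(201) − 5(43) − 161 = 740 + 1256.25 − 215 − 161 = 1620.25 kcal/day.
TEE = BMR × activity factor = 1620.25 × 1.175 = 1903.7938 kcal/day.
Apply stress factor: 1903.7938 × 1.15 = 2189.3628 kcal/day.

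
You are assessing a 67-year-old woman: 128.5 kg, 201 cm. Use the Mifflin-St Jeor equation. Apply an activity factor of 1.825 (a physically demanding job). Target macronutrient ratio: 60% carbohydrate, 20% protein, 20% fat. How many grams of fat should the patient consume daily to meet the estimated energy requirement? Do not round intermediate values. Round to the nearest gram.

83 g/day

Mifflin-St Jeor (female): BMR = 10(128.5) + 6.25(201) − 5(67) − 161 = 1285 + 1256.25 − 335 − 161 = 2045.25 kcal/day.
TEE = 2045.25 × 1.825 = 3732.5813 kcal/day.
Fat energy = 20% × 3732.5813 = 746.5163 kcal.
Fat = 746.5163 ÷ 9 kcal/g = 82.9463 g.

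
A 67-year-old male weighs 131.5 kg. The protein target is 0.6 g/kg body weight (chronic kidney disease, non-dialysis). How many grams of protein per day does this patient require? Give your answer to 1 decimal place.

78.9 g/day

Protein = 0.6 g/kg × 131.5 kg = 78.9 g/day.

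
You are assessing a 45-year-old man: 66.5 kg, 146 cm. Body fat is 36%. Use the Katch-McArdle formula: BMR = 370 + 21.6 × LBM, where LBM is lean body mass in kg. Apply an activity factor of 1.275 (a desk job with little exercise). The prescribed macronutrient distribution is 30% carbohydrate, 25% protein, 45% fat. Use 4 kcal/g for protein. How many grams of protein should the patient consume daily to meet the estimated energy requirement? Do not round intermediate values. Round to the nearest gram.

103 g/day

LBM = 66.5 × (1 − 0.36) = 42.56 kg. Katch-McArdle: BMR = 370 + 21.6 × 42.56 = 1289.296 kcal/day.
TEE = 1289.296 × 1.275 = 1643.8524 kcal/day.
Protein energy = 25% × 1643.8524 = 410.9631 kcal.
Protein = 410.9631 ÷ 4 kcal/g = 102.7408 g.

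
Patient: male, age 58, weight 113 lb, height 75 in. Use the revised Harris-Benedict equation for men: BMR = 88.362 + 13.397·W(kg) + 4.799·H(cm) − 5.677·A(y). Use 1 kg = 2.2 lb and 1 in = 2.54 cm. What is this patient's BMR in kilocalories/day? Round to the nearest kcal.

1361 kilocalories/day

Convert to metric: weight = 113 ÷ 2.2 = 51.3636 kg; height = 75 × 2.54 = 190.5 cm.
Harris-Benedict: BMR = 88.362 + 13.397(51.3636) + 4.799(190.5) − 5.677(58) = 1361.4241 kcal/day.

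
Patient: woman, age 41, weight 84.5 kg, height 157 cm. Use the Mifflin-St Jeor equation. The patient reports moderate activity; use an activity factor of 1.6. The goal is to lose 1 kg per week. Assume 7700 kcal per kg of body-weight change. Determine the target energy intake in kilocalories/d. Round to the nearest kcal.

1236 kilocalories/d

Mifflin-St Jeor (female): BMR = 10(84.5) + 6.25(157) − 5(41) − 161 = 845 + 981.25 − 205 − 161 = 1460.25 kcal/day.
TEE = 1460.25 × 1.6 = 2336.4 kcal/day.
Required daily deficit = 1 × 7700 ÷ 7 = 1100 kcal/day.
Target intake = 2336.4 − 1100 = 1236.4 kcal/day.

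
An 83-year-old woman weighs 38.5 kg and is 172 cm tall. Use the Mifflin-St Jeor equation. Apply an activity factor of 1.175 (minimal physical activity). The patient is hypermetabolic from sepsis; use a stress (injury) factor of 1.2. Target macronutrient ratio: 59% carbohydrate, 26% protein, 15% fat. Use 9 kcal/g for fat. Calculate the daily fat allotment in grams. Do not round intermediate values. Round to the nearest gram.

Mifflin-St Jeor (female): BMR = 10(38.5) + 6.25(172) − 5(83) − 161 = 385 + 1075 − 415 − 161 = 884 kcal/day.
TEE = 884 × 1.175 = 1038.7 kcal/day.
With stress factor 1.2: 1038.7 × 1.2 = 1246.44 kcal/day.
Fat energy = 15% × 1246.44 = 186.966 kcal.
Fat = 186.966 ÷ 9 kcal/g = 20.774 g.

21 g/day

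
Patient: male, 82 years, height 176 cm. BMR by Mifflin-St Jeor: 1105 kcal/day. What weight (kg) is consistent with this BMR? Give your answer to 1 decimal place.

41.0 kg

1105 = 10·W + 6.25(176) − 5(82) + 5
10·W = 1105 − 695 = 410, so W = 41 kg.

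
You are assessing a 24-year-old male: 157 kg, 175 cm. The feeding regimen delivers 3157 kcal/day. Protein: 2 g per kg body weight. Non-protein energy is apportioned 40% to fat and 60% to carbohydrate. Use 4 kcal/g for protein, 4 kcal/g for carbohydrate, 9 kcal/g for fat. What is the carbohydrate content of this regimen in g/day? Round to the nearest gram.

285 g/day

Protein = 2 × 157 = 314 g → 314 × 4 = 1256 kcal.
Non-protein calories = 3157 − 1256 = 1901 kcal.
Fat: 40% × 1901 = 760.4 kcal; carbohydrate: 1140.6 kcal.
Carbohydrate: 1140.6 kcal ÷ 4 kcal/g = 285.15 g.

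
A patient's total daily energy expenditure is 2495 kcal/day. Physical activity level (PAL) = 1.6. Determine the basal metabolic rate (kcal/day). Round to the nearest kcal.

BMR = TEE ÷ activity factor = 2495 ÷ 1.6 = 1559.375 kcal/day.

1559 kcal/day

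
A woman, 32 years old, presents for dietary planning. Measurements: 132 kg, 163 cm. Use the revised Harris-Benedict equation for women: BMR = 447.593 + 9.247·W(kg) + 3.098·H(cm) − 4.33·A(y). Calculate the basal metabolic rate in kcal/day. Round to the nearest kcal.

Harris-Benedict: BMR = 447.593 + 9.247(132) + 3.098(163) − 4.33(32) = 2034.611 kcal/day.

2035 kcal/day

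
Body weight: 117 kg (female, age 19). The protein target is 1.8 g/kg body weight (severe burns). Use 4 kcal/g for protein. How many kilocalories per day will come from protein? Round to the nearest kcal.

Protein = 1.8 g/kg × 117 kg = 210.6 g/day.
Protein energy = 210.6 g × 4 kcal/g = 842.4 kcal/day.

842 kcal/day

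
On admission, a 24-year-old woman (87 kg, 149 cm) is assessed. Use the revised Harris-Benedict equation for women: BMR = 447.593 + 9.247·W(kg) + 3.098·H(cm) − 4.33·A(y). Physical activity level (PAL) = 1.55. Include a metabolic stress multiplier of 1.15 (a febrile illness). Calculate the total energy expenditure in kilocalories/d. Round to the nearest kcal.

2869 kilocalories/d

Harris-Benedict: BMR = 447.593 + 9.247(87) + 3.098(149) − 4.33(24) = 1609.764 kcal/day.
TEE = BMR × activity factor = 1609.764 × 1.55 = 2495.1342 kcal/day.
Apply stress factor: 2495.1342 × 1.15 = 2869.4043 kcal/day.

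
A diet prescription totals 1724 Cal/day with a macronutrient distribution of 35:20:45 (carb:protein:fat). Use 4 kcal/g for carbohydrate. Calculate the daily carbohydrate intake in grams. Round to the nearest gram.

Carbohydrate energy = 35% × 1724 = 603.4 kcal.
At 4 kcal/g: 603.4 ÷ 4 = 150.85 g.

151 g/day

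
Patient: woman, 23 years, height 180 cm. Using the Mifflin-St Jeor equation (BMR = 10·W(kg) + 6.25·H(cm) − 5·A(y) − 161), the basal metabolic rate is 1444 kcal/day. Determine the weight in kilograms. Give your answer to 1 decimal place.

59.5 kg

1444 = 10·W + 6.25(180) − 5(23) − 161
10·W = 1444 − 849 = 595, so W = 59.5 kg.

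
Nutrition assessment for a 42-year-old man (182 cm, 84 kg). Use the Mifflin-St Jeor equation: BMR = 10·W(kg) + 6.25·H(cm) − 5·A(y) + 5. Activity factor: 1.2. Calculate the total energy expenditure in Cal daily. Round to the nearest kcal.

Mifflin-St Jeor (male): BMR = 10(84) + 6.25(182) − 5(42) + 5 = 840 + 1137.5 − 210 + 5 = 1772.5 kcal/day.
TEE = BMR × activity factor = 1772.5 × 1.2 = 2127 kcal/day.

2127 Cal daily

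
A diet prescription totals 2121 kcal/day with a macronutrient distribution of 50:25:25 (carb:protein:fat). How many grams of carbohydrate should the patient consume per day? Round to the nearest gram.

265 g/day

Carbohydrate energy = 50% × 2121 = 1060.5 kcal.
At 4 kcal/g: 1060.5 ÷ 4 = 265.125 g.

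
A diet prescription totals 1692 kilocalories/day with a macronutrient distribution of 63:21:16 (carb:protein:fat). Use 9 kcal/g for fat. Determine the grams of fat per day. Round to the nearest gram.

30 g/day

Fat energy = 16% × 1692 = 270.72 kcal.
At 9 kcal/g: 270.72 ÷ 9 = 30.08 g.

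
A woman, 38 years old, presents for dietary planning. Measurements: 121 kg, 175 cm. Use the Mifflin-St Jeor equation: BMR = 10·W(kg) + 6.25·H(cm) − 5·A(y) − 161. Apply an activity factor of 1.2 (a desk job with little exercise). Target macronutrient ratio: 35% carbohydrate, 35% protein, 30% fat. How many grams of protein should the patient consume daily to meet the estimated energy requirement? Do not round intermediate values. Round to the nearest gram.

205 g/day

Mifflin-St Jeor (female): BMR = 10(121) + 6.25(175) − 5(38) − 161 = 1210 + 1093.75 − 190 − 161 = 1952.75 kcal/day.
TEE = 1952.75 × 1.2 = 2343.3 kcal/day.
Protein energy = 35% × 2343.3 = 820.155 kcal.
Protein = 820.155 ÷ 4 kcal/g = 205.0388 g.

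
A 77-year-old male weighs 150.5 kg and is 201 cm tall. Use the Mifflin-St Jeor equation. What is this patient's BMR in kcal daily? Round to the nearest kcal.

2381 kcal daily

Mifflin-St Jeor (male): BMR = 10(150.5) + 6.25(201) − 5(77) + 5 = 1505 + 1256.25 − 385 + 5 = 2381.25 kcal/day.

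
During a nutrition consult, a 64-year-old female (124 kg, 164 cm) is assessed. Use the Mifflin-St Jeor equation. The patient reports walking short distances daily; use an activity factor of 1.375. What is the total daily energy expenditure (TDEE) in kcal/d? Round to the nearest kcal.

Mifflin-St Jeor (female): BMR = 10(124) + 6.25(164) − 5(64) − 161 = 1240 + 1025 − 320 − 161 = 1784 kcal/day.
TEE = BMR × activity factor = 1784 × 1.375 = 2453 kcal/day.

2453 kcal/d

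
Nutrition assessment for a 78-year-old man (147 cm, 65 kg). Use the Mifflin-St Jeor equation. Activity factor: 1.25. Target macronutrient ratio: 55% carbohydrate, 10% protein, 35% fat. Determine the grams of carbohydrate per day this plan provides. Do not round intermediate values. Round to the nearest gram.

203 g/day

Mifflin-St Jeor (male): BMR = 10(65) + 6.25(147) − 5(78) + 5 = 650 + 918.75 − 390 + 5 = 1183.75 kcal/day.
TEE = 1183.75 × 1.25 = 1479.6875 kcal/day.
Carbohydrate energy = 55% × 1479.6875 = 813.8281 kcal.
Carbohydrate = 813.8281 ÷ 4 kcal/g = 203.457 g.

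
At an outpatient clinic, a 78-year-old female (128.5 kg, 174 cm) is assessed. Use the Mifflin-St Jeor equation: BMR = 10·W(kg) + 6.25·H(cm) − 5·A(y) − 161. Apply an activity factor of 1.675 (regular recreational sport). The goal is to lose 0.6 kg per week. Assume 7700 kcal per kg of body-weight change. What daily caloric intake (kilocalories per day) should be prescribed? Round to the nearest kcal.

Mifflin-St Jeor (female): BMR = 10(128.5) + 6.25(174) − 5(78) − 161 = 1285 + 1087.5 − 390 − 161 = 1821.5 kcal/day.
TEE = 1821.5 × 1.675 = 3051.0125 kcal/day.
Required daily deficit = 0.6 × 7700 ÷ 7 = 660 kcal/day.
Target intake = 3051.0125 − 660 = 2391.0125 kcal/day.

2391 kilocalories per day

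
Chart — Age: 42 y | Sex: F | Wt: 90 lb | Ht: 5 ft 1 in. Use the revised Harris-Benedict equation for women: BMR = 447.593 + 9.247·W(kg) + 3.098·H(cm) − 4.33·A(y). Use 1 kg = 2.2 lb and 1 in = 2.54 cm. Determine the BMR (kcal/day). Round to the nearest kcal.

1124 kcal/day

Convert to metric: weight = 90 ÷ 2.2 = 40.9091 kg; height = (5×12 + 1) × 2.54 = 61 × 2.54 = 154.94 cm.
Harris-Benedict: BMR = 447.593 + 9.247(40.9091) + 3.098(154.94) − 4.33(42) = 1124.0235 kcal/day.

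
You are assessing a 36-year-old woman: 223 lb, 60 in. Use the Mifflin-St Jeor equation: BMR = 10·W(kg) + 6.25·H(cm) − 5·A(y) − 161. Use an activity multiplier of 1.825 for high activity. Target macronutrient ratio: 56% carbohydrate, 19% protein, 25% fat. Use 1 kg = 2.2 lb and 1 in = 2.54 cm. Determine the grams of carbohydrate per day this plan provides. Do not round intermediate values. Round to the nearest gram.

415 g/day

Convert to metric: weight = 223 ÷ 2.2 = 101.3636 kg; height = 60 × 2.54 = 152.4 cm.
Mifflin-St Jeor (female): BMR = 10(101.3636) + 6.25(152.4) − 5(36) − 161 = 1013.6364 + 952.5 − 180 − 161 = 1625.1364 kcal/day.
TEE = 1625.1364 × 1.825 = 2965.8739 kcal/day.
Carbohydrate energy = 56% × 2965.8739 = 1660.8894 kcal.
Carbohydrate = 1660.8894 ÷ 4 kcal/g = 415.2223 g.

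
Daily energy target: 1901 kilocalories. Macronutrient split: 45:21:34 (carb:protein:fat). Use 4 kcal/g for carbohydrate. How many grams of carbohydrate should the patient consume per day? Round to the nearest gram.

Carbohydrate energy = 45% × 1901 = 855.45 kcal.
At 4 kcal/g: 855.45 ÷ 4 = 213.8625 g.

214 g/day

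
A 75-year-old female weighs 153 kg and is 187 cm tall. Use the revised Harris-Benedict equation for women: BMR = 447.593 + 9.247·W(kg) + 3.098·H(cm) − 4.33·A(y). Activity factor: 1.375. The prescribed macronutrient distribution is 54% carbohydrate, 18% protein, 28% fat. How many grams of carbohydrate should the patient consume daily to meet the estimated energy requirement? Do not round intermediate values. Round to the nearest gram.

Harris-Benedict: BMR = 447.593 + 9.247(153) + 3.098(187) − 4.33(75) = 2116.96 kcal/day.
TEE = 2116.96 × 1.375 = 2910.82 kcal/day.
Carbohydrate energy = 54% × 2910.82 = 1571.8428 kcal.
Carbohydrate = 1571.8428 ÷ 4 kcal/g = 392.9607 g.

393 g/day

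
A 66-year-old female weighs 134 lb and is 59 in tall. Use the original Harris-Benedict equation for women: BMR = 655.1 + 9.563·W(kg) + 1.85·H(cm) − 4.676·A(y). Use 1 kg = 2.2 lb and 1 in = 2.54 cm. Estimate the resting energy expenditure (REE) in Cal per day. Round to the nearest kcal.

Convert to metric: weight = 134 ÷ 2.2 = 60.9091 kg; height = 59 × 2.54 = 149.86 cm.
Harris-Benedict: BMR = 655.1 + 9.563(60.9091) + 1.85(149.86) − 4.676(66) = 1206.1986 kcal/day.

1206 Cal per day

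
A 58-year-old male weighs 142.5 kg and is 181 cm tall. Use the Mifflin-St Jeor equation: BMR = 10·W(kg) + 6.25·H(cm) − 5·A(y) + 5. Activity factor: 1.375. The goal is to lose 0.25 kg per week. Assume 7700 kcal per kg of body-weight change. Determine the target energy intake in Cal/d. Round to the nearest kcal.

2848 Cal/d

Mifflin-St Jeor (male): BMR = 10(142.5) + 6.25(181) − 5(58) + 5 = 1425 + 1131.25 − 290 + 5 = 2271.25 kcal/day.
TEE = 2271.25 × 1.375 = 3122.9688 kcal/day.
Required daily deficit = 0.25 × 7700 ÷ 7 = 275 kcal/day.
Target intake = 3122.9688 − 275 = 2847.9688 kcal/day.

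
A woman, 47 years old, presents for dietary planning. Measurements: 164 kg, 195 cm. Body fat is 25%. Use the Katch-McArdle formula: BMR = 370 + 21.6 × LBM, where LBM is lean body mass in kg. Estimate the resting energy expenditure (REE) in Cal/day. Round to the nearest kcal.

3027 Cal/day

LBM = 164 × (1 − 0.25) = 123 kg. Katch-McArdle: BMR = 370 + 21.6 × 123 = 3026.8 kcal/day.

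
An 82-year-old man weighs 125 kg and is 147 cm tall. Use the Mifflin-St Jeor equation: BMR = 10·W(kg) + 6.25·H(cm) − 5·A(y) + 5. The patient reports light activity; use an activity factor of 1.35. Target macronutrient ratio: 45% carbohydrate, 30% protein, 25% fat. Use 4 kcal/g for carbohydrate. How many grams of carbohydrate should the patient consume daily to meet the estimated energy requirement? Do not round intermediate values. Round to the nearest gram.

268 g/day

Mifflin-St Jeor (male): BMR = 10(125) + 6.25(147) − 5(82) + 5 = 1250 + 918.75 − 410 + 5 = 1763.75 kcal/day.
TEE = 1763.75 × 1.35 = 2381.0625 kcal/day.
Carbohydrate energy = 45% × 2381.0625 = 1071.4781 kcal.
Carbohydrate = 1071.4781 ÷ 4 kcal/g = 267.8695 g.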